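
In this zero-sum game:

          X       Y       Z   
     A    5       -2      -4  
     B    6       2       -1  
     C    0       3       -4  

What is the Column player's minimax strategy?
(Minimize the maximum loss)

Column should play Z, value = -1

Work:
Column player minimizes Row's maximum payoff:
Column X: max payoff to Row = 6
Column Y: max payoff to Row = 3
Column Z: max payoff to Row = -1
Minimum is -1, achieved by column Z.
Minimax strategy: Z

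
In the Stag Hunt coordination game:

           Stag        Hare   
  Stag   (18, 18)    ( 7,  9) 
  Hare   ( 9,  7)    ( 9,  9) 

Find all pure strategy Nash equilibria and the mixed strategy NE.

Pure NE: (Stag, Stag) and (Hare, Hare); Mixed NE: p = 0.1818, q = 0.1818

Work:
Check pure NE:
(Stag, Stag): (18, 18) - no unilateral deviation beneficial
(Hare, Hare): (9, 9) - no unilateral deviation beneficial
Mixed NE: P1 plays Stag with p = 0.1818, P2 plays Stag with q = 0.1818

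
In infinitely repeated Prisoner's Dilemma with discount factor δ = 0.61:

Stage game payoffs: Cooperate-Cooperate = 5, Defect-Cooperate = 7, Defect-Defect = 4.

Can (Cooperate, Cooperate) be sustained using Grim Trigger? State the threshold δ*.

δ* = 0.6667; since δ = 0.61 < 0.6667, cooperation cannot be sustained

Work:
For Grim Trigger:
Cooperate forever: 5/(1-δ)
Defect then punished: 7 + 4·δ/(1-δ)
Need: 5/(1-δ) ≥ 7 + 4·δ/(1-δ)
Solving: δ ≥ (T-R)/(T-P) = (7-5)/(7-4) = 0.6667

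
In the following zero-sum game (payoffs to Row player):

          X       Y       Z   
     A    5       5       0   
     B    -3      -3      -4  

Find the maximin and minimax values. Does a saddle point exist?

Maximin = 0, Minimax = 0, Saddle: True

Work:
Row minimums: [0, -4] → maximin = 0
Column maximums: [5, 5, 0] → minimax = 0
Saddle point exists! Game value = 0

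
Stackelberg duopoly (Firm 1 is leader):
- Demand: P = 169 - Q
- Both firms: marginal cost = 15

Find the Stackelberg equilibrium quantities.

q₁* (leader) = 77.0, q₂* (follower) = 38.5

Work:
Follower's reaction: q₂ = (a - c - q₁)/2
Leader substitutes: π₁ = q₁·(a - q₁ - (a-c-q₁)/2 - c)
FOC: q₁* = (169 - 15)/2 = 77.00
Then: q₂* = (169 - 15 - 77.0)/2 = 38.50
Leader has first-mover advantage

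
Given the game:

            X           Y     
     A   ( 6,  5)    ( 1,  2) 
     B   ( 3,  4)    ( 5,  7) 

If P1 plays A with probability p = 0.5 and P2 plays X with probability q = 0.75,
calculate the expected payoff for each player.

E[P1] = 4.125, E[P2] = 4.5

Work:
E[P1] = p·q·π₁(A,X) + p·(1-q)·π₁(A,Y) + (1-p)·q·π₁(B,X) + (1-p)·(1-q)·π₁(B,Y)
= 0.5·0.75·6 + 0.5·0.25·1 + 0.5·0.75·3 + 0.5·0.25·5
= 4.125

E[P2] = 4.5 (similar calculation)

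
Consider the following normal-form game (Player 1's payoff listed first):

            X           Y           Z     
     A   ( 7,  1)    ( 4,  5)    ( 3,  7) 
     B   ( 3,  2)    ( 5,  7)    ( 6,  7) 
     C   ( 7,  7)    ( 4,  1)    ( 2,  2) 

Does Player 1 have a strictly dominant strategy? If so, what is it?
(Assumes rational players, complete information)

No strictly dominant strategy exists for Player 1

Work:
A strategy strictly dominates another if it gives a strictly higher payoff against every opponent action. Compare each pair of P1's strategies column-by-column:
  A vs B: [7 vs 3, 4 vs 5, 3 vs 6] → A does not strictly dominate B (column Y: 4 ≤ 5)
  A vs C: [7 vs 7, 4 vs 4, 3 vs 2] → A does not strictly dominate C (column X: 7 ≤ 7)
  B vs A: [3 vs 7, 5 vs 4, 6 vs 3] → B does not strictly dominate A (column X: 3 ≤ 7)
  B vs C: [3 vs 7, 5 vs 4, 6 vs 2] → B does not strictly dominate C (column X: 3 ≤ 7)
  C vs A: [7 vs 7, 4 vs 4, 2 vs 3] → C does not strictly dominate A (column X: 7 ≤ 7)
  C vs B: [7 vs 3, 4 vs 5, 2 vs 6] → C does not strictly dominate B (column Y: 4 ≤ 5)
No single strategy strictly dominates all others → no strictly dominant strategy.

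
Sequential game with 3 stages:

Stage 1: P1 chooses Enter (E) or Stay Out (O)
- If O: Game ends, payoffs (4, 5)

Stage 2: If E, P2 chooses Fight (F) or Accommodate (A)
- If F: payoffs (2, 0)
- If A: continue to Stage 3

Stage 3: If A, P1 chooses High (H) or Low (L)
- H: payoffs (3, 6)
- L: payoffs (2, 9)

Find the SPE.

SPE: (O, A, H); Outcome (4, 5)

Work:
Stage 3: P1 chooses H (3 vs 2)
Stage 2: P2: F->0, A->6 (anticipating H). Choose A
Stage 1: P1: O->4, E->3 (anticipating A, H). Choose O
SPE path: O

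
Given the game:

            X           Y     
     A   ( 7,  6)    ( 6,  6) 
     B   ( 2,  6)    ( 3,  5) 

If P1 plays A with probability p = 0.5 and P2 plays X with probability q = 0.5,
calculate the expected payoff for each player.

E[P1] = 4.5, E[P2] = 5.75

Work:
E[P1] = p·q·π₁(A,X) + p·(1-q)·π₁(A,Y) + (1-p)·q·π₁(B,X) + (1-p)·(1-q)·π₁(B,Y)
= 0.5·0.5·7 + 0.5·0.5·6 + 0.5·0.5·2 + 0.5·0.5·3
= 4.5

E[P2] = 5.75 (similar calculation)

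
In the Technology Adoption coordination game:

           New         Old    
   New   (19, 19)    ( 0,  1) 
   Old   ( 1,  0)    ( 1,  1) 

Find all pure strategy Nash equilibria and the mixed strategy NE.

Pure NE: (New, New) and (Old, Old); Mixed NE: p = 0.0526, q = 0.0526

Work:
Check pure NE:
(New, New): (19, 19) - no unilateral deviation beneficial
(Old, Old): (1, 1) - no unilateral deviation beneficial
Mixed NE: P1 plays New with p = 0.0526, P2 plays New with q = 0.0526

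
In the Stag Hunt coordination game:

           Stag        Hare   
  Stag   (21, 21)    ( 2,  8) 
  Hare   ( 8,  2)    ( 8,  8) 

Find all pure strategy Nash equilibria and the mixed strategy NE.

Pure NE: (Stag, Stag) and (Hare, Hare); Mixed NE: p = 0.3158, q = 0.3158

Work:
Check pure NE:
(Stag, Stag): (21, 21) - no unilateral deviation beneficial
(Hare, Hare): (8, 8) - no unilateral deviation beneficial
Mixed NE: P1 plays Stag with p = 0.3158, P2 plays Stag with q = 0.3158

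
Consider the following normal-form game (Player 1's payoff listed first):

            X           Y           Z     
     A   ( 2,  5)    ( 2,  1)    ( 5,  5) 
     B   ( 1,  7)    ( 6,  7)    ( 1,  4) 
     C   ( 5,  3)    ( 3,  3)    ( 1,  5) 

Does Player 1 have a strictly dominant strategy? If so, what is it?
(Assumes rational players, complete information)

No strictly dominant strategy exists for Player 1

Work:
A strategy strictly dominates another if it gives a strictly higher payoff against every opponent action. Compare each pair of P1's strategies column-by-column:
  A vs B: [2 vs 1, 2 vs 6, 5 vs 1] → A does not strictly dominate B (column Y: 2 ≤ 6)
  A vs C: [2 vs 5, 2 vs 3, 5 vs 1] → A does not strictly dominate C (column X: 2 ≤ 5)
  B vs A: [1 vs 2, 6 vs 2, 1 vs 5] → B does not strictly dominate A (column X: 1 ≤ 2)
  B vs C: [1 vs 5, 6 vs 3, 1 vs 1] → B does not strictly dominate C (column X: 1 ≤ 5)
  C vs A: [5 vs 2, 3 vs 2, 1 vs 5] → C does not strictly dominate A (column Z: 1 ≤ 5)
  C vs B: [5 vs 1, 3 vs 6, 1 vs 1] → C does not strictly dominate B (column Y: 3 ≤ 6)
No single strategy strictly dominates all others → no strictly dominant strategy.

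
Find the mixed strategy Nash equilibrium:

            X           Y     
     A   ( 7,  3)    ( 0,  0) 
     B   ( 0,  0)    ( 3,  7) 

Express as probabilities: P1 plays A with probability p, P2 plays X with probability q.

p = 0.7, q = 0.3

Work:
Find probabilities that make opponent indifferent:
P2 chooses q to make P1 indifferent between A and B
P1 chooses p to make P2 indifferent between X and Y
Mixed NE: P1 plays (A: 0.7, B: 0.3), P2 plays (X: 0.3, Y: 0.7)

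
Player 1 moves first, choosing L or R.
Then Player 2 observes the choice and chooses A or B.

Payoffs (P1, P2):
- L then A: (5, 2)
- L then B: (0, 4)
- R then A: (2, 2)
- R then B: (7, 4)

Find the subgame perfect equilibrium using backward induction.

P1 plays R, P2 plays B after L and B after R; Payoff (7, 4)

Work:
Backward induction:
After L: P2 chooses B → P1 gets 0
After R: P2 chooses B → P1 gets 7
P1 chooses R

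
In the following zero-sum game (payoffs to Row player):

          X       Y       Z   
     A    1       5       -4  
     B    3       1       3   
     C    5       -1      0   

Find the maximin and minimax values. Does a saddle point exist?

Maximin = 1, Minimax = 3, Saddle: False

Work:
Row minimums: [-4, 1, -1] → maximin = 1
Column maximums: [5, 5, 3] → minimax = 3
No saddle point (maximin ≠ minimax). Mixed strategy needed.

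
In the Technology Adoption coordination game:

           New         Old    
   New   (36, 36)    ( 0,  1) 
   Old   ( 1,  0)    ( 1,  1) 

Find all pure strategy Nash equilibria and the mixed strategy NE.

Pure NE: (New, New) and (Old, Old); Mixed NE: p = 0.0278, q = 0.0278

Work:
Check pure NE:
(New, New): (36, 36) - no unilateral deviation beneficial
(Old, Old): (1, 1) - no unilateral deviation beneficial
Mixed NE: P1 plays New with p = 0.0278, P2 plays New with q = 0.0278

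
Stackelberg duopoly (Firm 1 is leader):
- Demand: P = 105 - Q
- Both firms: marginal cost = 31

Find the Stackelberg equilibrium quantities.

q₁* (leader) = 37.0, q₂* (follower) = 18.5

Work:
Follower's reaction: q₂ = (a - c - q₁)/2
Leader substitutes: π₁ = q₁·(a - q₁ - (a-c-q₁)/2 - c)
FOC: q₁* = (105 - 31)/2 = 37.00
Then: q₂* = (105 - 31 - 37.0)/2 = 18.50
Leader has first-mover advantage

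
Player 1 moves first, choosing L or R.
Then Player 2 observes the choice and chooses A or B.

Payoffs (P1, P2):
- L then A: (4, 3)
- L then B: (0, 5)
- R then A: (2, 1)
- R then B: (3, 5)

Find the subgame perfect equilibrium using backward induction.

P1 plays R, P2 plays B after L and B after R; Payoff (3, 5)

Work:
Backward induction:
After L: P2 chooses B → P1 gets 0
After R: P2 chooses B → P1 gets 3
P1 chooses R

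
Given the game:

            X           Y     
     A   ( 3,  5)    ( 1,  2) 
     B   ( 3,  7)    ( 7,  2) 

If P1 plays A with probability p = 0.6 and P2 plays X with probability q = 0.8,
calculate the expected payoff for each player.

E[P1] = 3.08, E[P2] = 5.04

Work:
E[P1] = p·q·π₁(A,X) + p·(1-q)·π₁(A,Y) + (1-p)·q·π₁(B,X) + (1-p)·(1-q)·π₁(B,Y)
= 0.6·0.8·3 + 0.6·0.2·1 + 0.4·0.8·3 + 0.4·0.2·7
= 3.08

E[P2] = 5.04 (similar calculation)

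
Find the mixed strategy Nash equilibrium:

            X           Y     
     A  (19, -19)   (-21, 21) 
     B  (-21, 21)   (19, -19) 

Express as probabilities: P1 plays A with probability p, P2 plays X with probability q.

p = 0.5, q = 0.5

Work:
Find probabilities that make opponent indifferent:
P2 chooses q to make P1 indifferent between A and B
P1 chooses p to make P2 indifferent between X and Y
Mixed NE: P1 plays (A: 0.5, B: 0.5), P2 plays (X: 0.5, Y: 0.5)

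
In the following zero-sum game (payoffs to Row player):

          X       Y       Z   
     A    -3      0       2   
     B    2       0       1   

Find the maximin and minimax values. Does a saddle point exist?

Maximin = 0, Minimax = 0, Saddle: True

Work:
Row minimums: [-3, 0] → maximin = 0
Column maximums: [2, 0, 2] → minimax = 0
Saddle point exists! Game value = 0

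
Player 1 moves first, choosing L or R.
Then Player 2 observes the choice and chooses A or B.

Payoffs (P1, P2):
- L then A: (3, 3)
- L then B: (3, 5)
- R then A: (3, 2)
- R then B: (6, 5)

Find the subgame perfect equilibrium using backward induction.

P1 plays R, P2 plays B after L and B after R; Payoff (6, 5)

Work:
Backward induction:
After L: P2 chooses B → P1 gets 3
After R: P2 chooses B → P1 gets 6
P1 chooses R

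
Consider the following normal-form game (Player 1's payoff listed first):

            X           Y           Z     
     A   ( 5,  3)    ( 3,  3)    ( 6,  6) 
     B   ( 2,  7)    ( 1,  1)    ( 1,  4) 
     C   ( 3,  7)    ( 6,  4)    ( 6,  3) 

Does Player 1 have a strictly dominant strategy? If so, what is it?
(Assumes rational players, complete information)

No strictly dominant strategy exists for Player 1

Work:
A strategy strictly dominates another if it gives a strictly higher payoff against every opponent action. Compare each pair of P1's strategies column-by-column:
  A vs B: [5 vs 2, 3 vs 1, 6 vs 1] → A strictly dominates B
  A vs C: [5 vs 3, 3 vs 6, 6 vs 6] → A does not strictly dominate C (column Y: 3 ≤ 6)
  B vs A: [2 vs 5, 1 vs 3, 1 vs 6] → B does not strictly dominate A (column X: 2 ≤ 5)
  B vs C: [2 vs 3, 1 vs 6, 1 vs 6] → B does not strictly dominate C (column X: 2 ≤ 3)
  C vs A: [3 vs 5, 6 vs 3, 6 vs 6] → C does not strictly dominate A (column X: 3 ≤ 5)
  C vs B: [3 vs 2, 6 vs 1, 6 vs 1] → C strictly dominates B
No single strategy strictly dominates all others → no strictly dominant strategy.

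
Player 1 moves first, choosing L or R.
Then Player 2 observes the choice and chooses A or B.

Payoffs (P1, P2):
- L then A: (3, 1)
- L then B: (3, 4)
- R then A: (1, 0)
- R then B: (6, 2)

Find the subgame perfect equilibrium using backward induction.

P1 plays R, P2 plays B after L and B after R; Payoff (6, 2)

Work:
Backward induction:
After L: P2 chooses B → P1 gets 3
After R: P2 chooses B → P1 gets 6
P1 chooses R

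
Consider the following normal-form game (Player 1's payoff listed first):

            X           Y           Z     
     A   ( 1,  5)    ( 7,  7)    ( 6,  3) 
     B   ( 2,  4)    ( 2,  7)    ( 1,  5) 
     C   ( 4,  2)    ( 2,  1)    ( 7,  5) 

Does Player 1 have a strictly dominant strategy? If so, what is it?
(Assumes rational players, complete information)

No strictly dominant strategy exists for Player 1

Work:
A strategy strictly dominates another if it gives a strictly higher payoff against every opponent action. Compare each pair of P1's strategies column-by-column:
  A vs B: [1 vs 2, 7 vs 2, 6 vs 1] → A does not strictly dominate B (column X: 1 ≤ 2)
  A vs C: [1 vs 4, 7 vs 2, 6 vs 7] → A does not strictly dominate C (column X: 1 ≤ 4)
  B vs A: [2 vs 1, 2 vs 7, 1 vs 6] → B does not strictly dominate A (column Y: 2 ≤ 7)
  B vs C: [2 vs 4, 2 vs 2, 1 vs 7] → B does not strictly dominate C (column X: 2 ≤ 4)
  C vs A: [4 vs 1, 2 vs 7, 7 vs 6] → C does not strictly dominate A (column Y: 2 ≤ 7)
  C vs B: [4 vs 2, 2 vs 2, 7 vs 1] → C does not strictly dominate B (column Y: 2 ≤ 2)
No single strategy strictly dominates all others → no strictly dominant strategy.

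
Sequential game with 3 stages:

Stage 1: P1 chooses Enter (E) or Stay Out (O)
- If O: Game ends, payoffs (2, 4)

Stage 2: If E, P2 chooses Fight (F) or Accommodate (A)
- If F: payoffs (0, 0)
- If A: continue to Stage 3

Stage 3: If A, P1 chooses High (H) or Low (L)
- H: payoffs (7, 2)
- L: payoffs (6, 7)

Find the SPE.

SPE: (E, A, H); Outcome (7, 2)

Work:
Stage 3: P1 chooses H (7 vs 6)
Stage 2: P2: F->0, A->2 (anticipating H). Choose A
Stage 1: P1: O->2, E->7 (anticipating A, H). Choose E
SPE path: E -> A -> H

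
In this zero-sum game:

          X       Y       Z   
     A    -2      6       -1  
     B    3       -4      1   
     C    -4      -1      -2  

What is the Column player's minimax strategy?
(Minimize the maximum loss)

Column should play Z, value = 1

Work:
Column player minimizes Row's maximum payoff:
Column X: max payoff to Row = 3
Column Y: max payoff to Row = 6
Column Z: max payoff to Row = 1
Minimum is 1, achieved by column Z.
Minimax strategy: Z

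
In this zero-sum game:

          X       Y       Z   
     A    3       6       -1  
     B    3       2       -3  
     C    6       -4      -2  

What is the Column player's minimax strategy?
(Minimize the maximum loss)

Column should play Z, value = -1

Work:
Column player minimizes Row's maximum payoff:
Column X: max payoff to Row = 6
Column Y: max payoff to Row = 6
Column Z: max payoff to Row = -1
Minimum is -1, achieved by column Z.
Minimax strategy: Z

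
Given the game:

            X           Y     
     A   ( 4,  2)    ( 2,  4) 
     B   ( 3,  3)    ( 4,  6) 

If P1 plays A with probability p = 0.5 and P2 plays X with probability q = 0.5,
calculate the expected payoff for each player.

E[P1] = 3.25, E[P2] = 3.75

Work:
E[P1] = p·q·π₁(A,X) + p·(1-q)·π₁(A,Y) + (1-p)·q·π₁(B,X) + (1-p)·(1-q)·π₁(B,Y)
= 0.5·0.5·4 + 0.5·0.5·2 + 0.5·0.5·3 + 0.5·0.5·4
= 3.25

E[P2] = 3.75 (similar calculation)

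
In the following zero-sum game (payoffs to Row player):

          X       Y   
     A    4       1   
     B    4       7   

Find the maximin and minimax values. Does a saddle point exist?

Maximin = 4, Minimax = 4, Saddle: True

Work:
Row minimums: [1, 4] → maximin = 4
Column maximums: [4, 7] → minimax = 4
Saddle point exists! Game value = 4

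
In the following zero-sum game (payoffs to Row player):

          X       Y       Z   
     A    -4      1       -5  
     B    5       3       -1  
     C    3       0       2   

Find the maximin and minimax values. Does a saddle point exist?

Maximin = 0, Minimax = 2, Saddle: False

Work:
Row minimums: [-5, -1, 0] → maximin = 0
Column maximums: [5, 3, 2] → minimax = 2
No saddle point (maximin ≠ minimax). Mixed strategy needed.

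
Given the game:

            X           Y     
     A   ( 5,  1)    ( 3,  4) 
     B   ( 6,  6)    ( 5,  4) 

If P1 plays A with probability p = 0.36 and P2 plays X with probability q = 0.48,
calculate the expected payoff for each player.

E[P1] = 4.9328, E[P2] = 4.096

Work:
E[P1] = p·q·π₁(A,X) + p·(1-q)·π₁(A,Y) + (1-p)·q·π₁(B,X) + (1-p)·(1-q)·π₁(B,Y)
= 0.36·0.48·5 + 0.36·0.52·3 + 0.64·0.48·6 + 0.64·0.52·5
= 4.9328

E[P2] = 4.096 (similar calculation)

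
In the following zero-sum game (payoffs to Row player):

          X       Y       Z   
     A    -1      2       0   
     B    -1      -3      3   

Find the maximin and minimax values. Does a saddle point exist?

Maximin = -1, Minimax = -1, Saddle: True

Work:
Row minimums: [-1, -3] → maximin = -1
Column maximums: [-1, 2, 3] → minimax = -1
Saddle point exists! Game value = -1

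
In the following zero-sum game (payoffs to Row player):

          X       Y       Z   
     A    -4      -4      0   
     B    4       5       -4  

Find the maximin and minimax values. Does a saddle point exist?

Maximin = -4, Minimax = 0, Saddle: False

Work:
Row minimums: [-4, -4] → maximin = -4
Column maximums: [4, 5, 0] → minimax = 0
No saddle point (maximin ≠ minimax). Mixed strategy needed.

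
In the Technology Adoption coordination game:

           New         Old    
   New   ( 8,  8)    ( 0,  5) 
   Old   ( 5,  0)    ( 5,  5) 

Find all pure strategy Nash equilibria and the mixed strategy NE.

Pure NE: (New, New) and (Old, Old); Mixed NE: p = 0.625, q = 0.625

Work:
Check pure NE:
(New, New): (8, 8) - no unilateral deviation beneficial
(Old, Old): (5, 5) - no unilateral deviation beneficial
Mixed NE: P1 plays New with p = 0.625, P2 plays New with q = 0.625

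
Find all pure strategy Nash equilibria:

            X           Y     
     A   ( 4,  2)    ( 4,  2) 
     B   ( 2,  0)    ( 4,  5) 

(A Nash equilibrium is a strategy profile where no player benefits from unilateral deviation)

Nash equilibrium: (A, X), (A, Y), (B, Y)

Work:
Best responses:
  P1 vs X: payoffs [4, 2] → best response A (payoff 4)
  P1 vs Y: payoffs [4, 4] → best response A/B (payoff 4)
  P2 vs A: payoffs [2, 2] → best response X/Y (payoff 2)
  P2 vs B: payoffs [0, 5] → best response Y (payoff 5)
Mutual best responses: (A,X), (A,Y), (B,Y) → Nash equilibria.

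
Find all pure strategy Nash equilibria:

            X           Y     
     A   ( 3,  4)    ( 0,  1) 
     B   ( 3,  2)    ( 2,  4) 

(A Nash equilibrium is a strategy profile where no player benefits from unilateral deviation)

Nash equilibrium: (A, X), (B, Y)

Work:
Best responses:
  P1 vs X: payoffs [3, 3] → best response A/B (payoff 3)
  P1 vs Y: payoffs [0, 2] → best response B (payoff 2)
  P2 vs A: payoffs [4, 1] → best response X (payoff 4)
  P2 vs B: payoffs [2, 4] → best response Y (payoff 4)
Mutual best responses: (A,X), (B,Y) → Nash equilibria.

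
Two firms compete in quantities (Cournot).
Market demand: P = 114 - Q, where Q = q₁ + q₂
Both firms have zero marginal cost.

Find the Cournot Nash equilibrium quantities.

q₁* = q₂* = 38.0; P* = 38.0

Work:
Profit: π_i = P·q_i = (a - q_i - q_j)·q_i
FOC: ∂π_i/∂q_i = a - 2q_i - q_j = 0
Reaction function: q_i = (114 - q_j)/2
Symmetry: q* = 114/3 = 38.0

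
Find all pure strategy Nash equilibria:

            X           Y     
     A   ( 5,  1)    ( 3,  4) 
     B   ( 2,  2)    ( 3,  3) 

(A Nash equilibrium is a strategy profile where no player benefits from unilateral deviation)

Nash equilibrium: (A, Y), (B, Y)

Work:
Best responses:
  P1 vs X: payoffs [5, 2] → best response A (payoff 5)
  P1 vs Y: payoffs [3, 3] → best response A/B (payoff 3)
  P2 vs A: payoffs [1, 4] → best response Y (payoff 4)
  P2 vs B: payoffs [2, 3] → best response Y (payoff 3)
Mutual best responses: (A,Y), (B,Y) → Nash equilibria.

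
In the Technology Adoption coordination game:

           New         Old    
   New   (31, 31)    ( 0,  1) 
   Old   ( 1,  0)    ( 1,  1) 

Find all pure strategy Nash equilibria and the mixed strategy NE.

Pure NE: (New, New) and (Old, Old); Mixed NE: p = 0.0323, q = 0.0323

Work:
Check pure NE:
(New, New): (31, 31) - no unilateral deviation beneficial
(Old, Old): (1, 1) - no unilateral deviation beneficial
Mixed NE: P1 plays New with p = 0.0323, P2 plays New with q = 0.0323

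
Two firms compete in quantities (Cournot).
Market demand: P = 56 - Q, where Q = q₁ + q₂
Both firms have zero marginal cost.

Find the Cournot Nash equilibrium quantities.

q₁* = q₂* = 18.67; P* = 18.67

Work:
Profit: π_i = P·q_i = (a - q_i - q_j)·q_i
FOC: ∂π_i/∂q_i = a - 2q_i - q_j = 0
Reaction function: q_i = (56 - q_j)/2
Symmetry: q* = 56/3 = 18.67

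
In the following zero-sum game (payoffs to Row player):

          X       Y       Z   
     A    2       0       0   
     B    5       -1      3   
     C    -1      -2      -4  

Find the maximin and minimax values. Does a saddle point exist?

Maximin = 0, Minimax = 0, Saddle: True

Work:
Row minimums: [0, -1, -4] → maximin = 0
Column maximums: [5, 0, 3] → minimax = 0
Saddle point exists! Game value = 0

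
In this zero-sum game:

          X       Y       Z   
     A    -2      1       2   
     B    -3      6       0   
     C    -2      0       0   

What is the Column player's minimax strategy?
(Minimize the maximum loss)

Column should play X, value = -2

Work:
Column player minimizes Row's maximum payoff:
Column X: max payoff to Row = -2
Column Y: max payoff to Row = 6
Column Z: max payoff to Row = 2
Minimum is -2, achieved by column X.
Minimax strategy: X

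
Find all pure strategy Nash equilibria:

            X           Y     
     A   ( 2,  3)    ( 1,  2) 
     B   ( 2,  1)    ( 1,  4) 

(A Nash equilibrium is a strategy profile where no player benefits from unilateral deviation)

Nash equilibrium: (A, X), (B, Y)

Work:
Best responses:
  P1 vs X: payoffs [2, 2] → best response A/B (payoff 2)
  P1 vs Y: payoffs [1, 1] → best response A/B (payoff 1)
  P2 vs A: payoffs [3, 2] → best response X (payoff 3)
  P2 vs B: payoffs [1, 4] → best response Y (payoff 4)
Mutual best responses: (A,X), (B,Y) → Nash equilibria.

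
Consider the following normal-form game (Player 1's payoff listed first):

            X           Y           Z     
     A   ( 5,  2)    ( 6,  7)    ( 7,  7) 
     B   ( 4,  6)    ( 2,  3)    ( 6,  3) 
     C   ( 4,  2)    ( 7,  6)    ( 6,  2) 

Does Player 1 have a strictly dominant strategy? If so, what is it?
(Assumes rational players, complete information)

No strictly dominant strategy exists for Player 1

Work:
A strategy strictly dominates another if it gives a strictly higher payoff against every opponent action. Compare each pair of P1's strategies column-by-column:
  A vs B: [5 vs 4, 6 vs 2, 7 vs 6] → A strictly dominates B
  A vs C: [5 vs 4, 6 vs 7, 7 vs 6] → A does not strictly dominate C (column Y: 6 ≤ 7)
  B vs A: [4 vs 5, 2 vs 6, 6 vs 7] → B does not strictly dominate A (column X: 4 ≤ 5)
  B vs C: [4 vs 4, 2 vs 7, 6 vs 6] → B does not strictly dominate C (column X: 4 ≤ 4)
  C vs A: [4 vs 5, 7 vs 6, 6 vs 7] → C does not strictly dominate A (column X: 4 ≤ 5)
  C vs B: [4 vs 4, 7 vs 2, 6 vs 6] → C does not strictly dominate B (column X: 4 ≤ 4)
No single strategy strictly dominates all others → no strictly dominant strategy.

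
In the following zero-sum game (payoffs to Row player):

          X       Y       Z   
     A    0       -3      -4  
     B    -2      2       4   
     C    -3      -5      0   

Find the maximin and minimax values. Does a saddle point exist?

Maximin = -2, Minimax = 0, Saddle: False

Work:
Row minimums: [-4, -2, -5] → maximin = -2
Column maximums: [0, 2, 4] → minimax = 0
No saddle point (maximin ≠ minimax). Mixed strategy needed.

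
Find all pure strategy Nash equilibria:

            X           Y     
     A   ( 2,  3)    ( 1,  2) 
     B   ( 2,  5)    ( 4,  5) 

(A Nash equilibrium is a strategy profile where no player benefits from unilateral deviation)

Nash equilibrium: (A, X), (B, X), (B, Y)

Work:
Best responses:
  P1 vs X: payoffs [2, 2] → best response A/B (payoff 2)
  P1 vs Y: payoffs [1, 4] → best response B (payoff 4)
  P2 vs A: payoffs [3, 2] → best response X (payoff 3)
  P2 vs B: payoffs [5, 5] → best response X/Y (payoff 5)
Mutual best responses: (A,X), (B,X), (B,Y) → Nash equilibria.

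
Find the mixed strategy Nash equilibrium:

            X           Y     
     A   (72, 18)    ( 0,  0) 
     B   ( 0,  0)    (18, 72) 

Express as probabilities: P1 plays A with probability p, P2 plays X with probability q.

p = 0.8, q = 0.2

Work:
Find probabilities that make opponent indifferent:
P2 chooses q to make P1 indifferent between A and B
P1 chooses p to make P2 indifferent between X and Y
Mixed NE: P1 plays (A: 0.8, B: 0.2), P2 plays (X: 0.2, Y: 0.8)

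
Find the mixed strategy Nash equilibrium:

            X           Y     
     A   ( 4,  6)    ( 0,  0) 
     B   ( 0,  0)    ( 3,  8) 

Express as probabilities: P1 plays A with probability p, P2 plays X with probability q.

p = 0.5714, q = 0.4286

Work:
Find probabilities that make opponent indifferent:
P2 chooses q to make P1 indifferent between A and B
P1 chooses p to make P2 indifferent between X and Y
Mixed NE: P1 plays (A: 0.5714, B: 0.4286), P2 plays (X: 0.4286, Y: 0.5714)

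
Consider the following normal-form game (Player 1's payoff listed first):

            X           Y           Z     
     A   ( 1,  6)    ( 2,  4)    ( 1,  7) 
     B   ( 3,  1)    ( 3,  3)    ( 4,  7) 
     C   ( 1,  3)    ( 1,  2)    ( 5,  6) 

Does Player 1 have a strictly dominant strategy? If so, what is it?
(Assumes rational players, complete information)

No strictly dominant strategy exists for Player 1

Work:
A strategy strictly dominates another if it gives a strictly higher payoff against every opponent action. Compare each pair of P1's strategies column-by-column:
  A vs B: [1 vs 3, 2 vs 3, 1 vs 4] → A does not strictly dominate B (column X: 1 ≤ 3)
  A vs C: [1 vs 1, 2 vs 1, 1 vs 5] → A does not strictly dominate C (column X: 1 ≤ 1)
  B vs A: [3 vs 1, 3 vs 2, 4 vs 1] → B strictly dominates A
  B vs C: [3 vs 1, 3 vs 1, 4 vs 5] → B does not strictly dominate C (column Z: 4 ≤ 5)
  C vs A: [1 vs 1, 1 vs 2, 5 vs 1] → C does not strictly dominate A (column X: 1 ≤ 1)
  C vs B: [1 vs 3, 1 vs 3, 5 vs 4] → C does not strictly dominate B (column X: 1 ≤ 3)
No single strategy strictly dominates all others → no strictly dominant strategy.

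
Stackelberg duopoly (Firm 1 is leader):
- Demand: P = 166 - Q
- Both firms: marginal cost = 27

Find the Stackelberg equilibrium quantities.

q₁* (leader) = 69.5, q₂* (follower) = 34.75

Work:
Follower's reaction: q₂ = (a - c - q₁)/2
Leader substitutes: π₁ = q₁·(a - q₁ - (a-c-q₁)/2 - c)
FOC: q₁* = (166 - 27)/2 = 69.50
Then: q₂* = (166 - 27 - 69.5)/2 = 34.75
Leader has first-mover advantage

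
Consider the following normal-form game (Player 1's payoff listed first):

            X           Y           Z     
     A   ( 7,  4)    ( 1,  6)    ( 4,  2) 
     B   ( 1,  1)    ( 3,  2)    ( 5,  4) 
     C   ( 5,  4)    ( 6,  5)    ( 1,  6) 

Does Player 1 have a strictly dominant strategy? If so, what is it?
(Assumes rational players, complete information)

No strictly dominant strategy exists for Player 1

Work:
A strategy strictly dominates another if it gives a strictly higher payoff against every opponent action. Compare each pair of P1's strategies column-by-column:
  A vs B: [7 vs 1, 1 vs 3, 4 vs 5] → A does not strictly dominate B (column Y: 1 ≤ 3)
  A vs C: [7 vs 5, 1 vs 6, 4 vs 1] → A does not strictly dominate C (column Y: 1 ≤ 6)
  B vs A: [1 vs 7, 3 vs 1, 5 vs 4] → B does not strictly dominate A (column X: 1 ≤ 7)
  B vs C: [1 vs 5, 3 vs 6, 5 vs 1] → B does not strictly dominate C (column X: 1 ≤ 5)
  C vs A: [5 vs 7, 6 vs 1, 1 vs 4] → C does not strictly dominate A (column X: 5 ≤ 7)
  C vs B: [5 vs 1, 6 vs 3, 1 vs 5] → C does not strictly dominate B (column Z: 1 ≤ 5)
No single strategy strictly dominates all others → no strictly dominant strategy.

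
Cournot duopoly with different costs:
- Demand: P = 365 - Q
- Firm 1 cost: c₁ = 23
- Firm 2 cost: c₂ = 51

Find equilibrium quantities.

q₁* = 123.33, q₂* = 95.33

Work:
Reaction: q₁ = (365 - 23 - q₂)/2
Reaction: q₂ = (365 - 51 - q₁)/2
Solve simultaneously:
q₁* = (365 - 2×23 + 51)/3 = 123.33
q₂* = (365 - 2×51 + 23)/3 = 95.33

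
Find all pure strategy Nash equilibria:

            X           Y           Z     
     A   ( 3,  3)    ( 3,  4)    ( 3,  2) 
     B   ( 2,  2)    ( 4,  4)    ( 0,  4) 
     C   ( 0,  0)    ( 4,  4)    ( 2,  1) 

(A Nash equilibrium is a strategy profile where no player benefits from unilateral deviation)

Nash equilibrium: (B, Y), (C, Y)

Work:
Best responses:
  P1 vs X: payoffs [3, 2, 0] → best response A (payoff 3)
  P1 vs Y: payoffs [3, 4, 4] → best response B/C (payoff 4)
  P1 vs Z: payoffs [3, 0, 2] → best response A (payoff 3)
  P2 vs A: payoffs [3, 4, 2] → best response Y (payoff 4)
  P2 vs B: payoffs [2, 4, 4] → best response Y/Z (payoff 4)
  P2 vs C: payoffs [0, 4, 1] → best response Y (payoff 4)
Mutual best responses: (B,Y), (C,Y) → Nash equilibria.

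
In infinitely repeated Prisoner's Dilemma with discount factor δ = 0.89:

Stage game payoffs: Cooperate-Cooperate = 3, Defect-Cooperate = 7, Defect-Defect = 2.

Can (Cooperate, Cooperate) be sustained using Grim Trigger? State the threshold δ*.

δ* = 0.8; since δ = 0.89 ≥ 0.8, cooperation can be sustained

Work:
For Grim Trigger:
Cooperate forever: 3/(1-δ)
Defect then punished: 7 + 2·δ/(1-δ)
Need: 3/(1-δ) ≥ 7 + 2·δ/(1-δ)
Solving: δ ≥ (T-R)/(T-P) = (7-3)/(7-2) = 0.8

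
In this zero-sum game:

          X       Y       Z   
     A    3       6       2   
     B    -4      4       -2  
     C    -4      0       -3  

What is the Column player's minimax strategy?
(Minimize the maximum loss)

Column should play Z, value = 2

Work:
Column player minimizes Row's maximum payoff:
Column X: max payoff to Row = 3
Column Y: max payoff to Row = 6
Column Z: max payoff to Row = 2
Minimum is 2, achieved by column Z.
Minimax strategy: Z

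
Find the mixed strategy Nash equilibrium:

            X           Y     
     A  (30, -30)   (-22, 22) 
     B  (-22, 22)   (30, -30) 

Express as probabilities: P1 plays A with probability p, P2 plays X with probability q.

p = 0.5, q = 0.5

Work:
Find probabilities that make opponent indifferent:
P2 chooses q to make P1 indifferent between A and B
P1 chooses p to make P2 indifferent between X and Y
Mixed NE: P1 plays (A: 0.5, B: 0.5), P2 plays (X: 0.5, Y: 0.5)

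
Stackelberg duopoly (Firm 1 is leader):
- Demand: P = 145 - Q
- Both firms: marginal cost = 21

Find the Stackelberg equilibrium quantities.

q₁* (leader) = 62.0, q₂* (follower) = 31.0

Work:
Follower's reaction: q₂ = (a - c - q₁)/2
Leader substitutes: π₁ = q₁·(a - q₁ - (a-c-q₁)/2 - c)
FOC: q₁* = (145 - 21)/2 = 62.00
Then: q₂* = (145 - 21 - 62.0)/2 = 31.00
Leader has first-mover advantage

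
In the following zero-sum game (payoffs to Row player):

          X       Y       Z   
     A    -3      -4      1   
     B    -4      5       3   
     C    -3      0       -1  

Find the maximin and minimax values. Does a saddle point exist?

Maximin = -3, Minimax = -3, Saddle: True

Work:
Row minimums: [-4, -4, -3] → maximin = -3
Column maximums: [-3, 5, 3] → minimax = -3
Saddle point exists! Game value = -3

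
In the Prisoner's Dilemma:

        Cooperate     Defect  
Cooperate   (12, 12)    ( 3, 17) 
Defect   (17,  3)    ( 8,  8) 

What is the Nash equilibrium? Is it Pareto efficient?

(Defect, Defect) is NE; not Pareto efficient

Work:
Defect dominates Cooperate for both players:
If P2 cooperates: Defect (17) > Cooperate (12)
If P2 defects: Defect (8) > Cooperate (3)
NE: (Defect, Defect) with payoff (8, 8)
But (Cooperate, Cooperate) = (12, 12) Pareto dominates (8, 8)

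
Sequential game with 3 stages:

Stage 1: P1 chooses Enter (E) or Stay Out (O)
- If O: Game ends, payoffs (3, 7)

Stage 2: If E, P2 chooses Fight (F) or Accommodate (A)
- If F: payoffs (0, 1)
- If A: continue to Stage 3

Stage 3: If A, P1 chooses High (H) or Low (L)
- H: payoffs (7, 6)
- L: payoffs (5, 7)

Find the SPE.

SPE: (E, A, H); Outcome (7, 6)

Work:
Stage 3: P1 chooses H (7 vs 5)
Stage 2: P2: F->1, A->6 (anticipating H). Choose A
Stage 1: P1: O->3, E->7 (anticipating A, H). Choose E
SPE path: E -> A -> H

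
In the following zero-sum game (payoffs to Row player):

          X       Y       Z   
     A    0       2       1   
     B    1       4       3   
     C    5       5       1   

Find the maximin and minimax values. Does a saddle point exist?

Maximin = 1, Minimax = 3, Saddle: False

Work:
Row minimums: [0, 1, 1] → maximin = 1
Column maximums: [5, 5, 3] → minimax = 3
No saddle point (maximin ≠ minimax). Mixed strategy needed.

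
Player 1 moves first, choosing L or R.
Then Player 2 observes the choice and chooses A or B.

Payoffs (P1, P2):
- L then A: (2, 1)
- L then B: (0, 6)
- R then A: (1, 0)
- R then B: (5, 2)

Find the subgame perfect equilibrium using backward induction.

P1 plays R, P2 plays B after L and B after R; Payoff (5, 2)

Work:
Backward induction:
After L: P2 chooses B → P1 gets 0
After R: P2 chooses B → P1 gets 5
P1 chooses R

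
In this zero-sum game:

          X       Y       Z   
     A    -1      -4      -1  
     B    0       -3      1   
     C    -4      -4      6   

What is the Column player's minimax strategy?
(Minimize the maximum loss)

Column should play Y, value = -3

Work:
Column player minimizes Row's maximum payoff:
Column X: max payoff to Row = 0
Column Y: max payoff to Row = -3
Column Z: max payoff to Row = 6
Minimum is -3, achieved by column Y.
Minimax strategy: Y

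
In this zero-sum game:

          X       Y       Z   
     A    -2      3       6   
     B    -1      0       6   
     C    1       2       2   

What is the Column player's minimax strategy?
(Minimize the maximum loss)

Column should play X, value = 1

Work:
Column player minimizes Row's maximum payoff:
Column X: max payoff to Row = 1
Column Y: max payoff to Row = 3
Column Z: max payoff to Row = 6
Minimum is 1, achieved by column X.
Minimax strategy: X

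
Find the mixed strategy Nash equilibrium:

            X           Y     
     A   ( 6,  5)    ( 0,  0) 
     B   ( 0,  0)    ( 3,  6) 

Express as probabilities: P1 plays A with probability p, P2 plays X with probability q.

p = 0.5455, q = 0.3333

Work:
Find probabilities that make opponent indifferent:
P2 chooses q to make P1 indifferent between A and B
P1 chooses p to make P2 indifferent between X and Y
Mixed NE: P1 plays (A: 0.5455, B: 0.4545), P2 plays (X: 0.3333, Y: 0.6667)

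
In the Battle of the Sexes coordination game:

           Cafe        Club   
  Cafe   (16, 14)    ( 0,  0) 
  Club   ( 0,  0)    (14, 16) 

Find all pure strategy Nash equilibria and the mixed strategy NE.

Pure NE: (Cafe, Cafe) and (Club, Club); Mixed NE: p = 0.5333, q = 0.4667

Work:
Check pure NE:
(Cafe, Cafe): (16, 14) - no unilateral deviation beneficial
(Club, Club): (14, 16) - no unilateral deviation beneficial
Mixed NE: P1 plays Cafe with p = 0.5333, P2 plays Cafe with q = 0.4667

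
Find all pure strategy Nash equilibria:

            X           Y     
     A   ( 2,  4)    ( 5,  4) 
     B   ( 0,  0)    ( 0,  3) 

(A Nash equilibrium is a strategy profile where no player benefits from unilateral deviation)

Nash equilibrium: (A, X), (A, Y)

Work:
Best responses:
  P1 vs X: payoffs [2, 0] → best response A (payoff 2)
  P1 vs Y: payoffs [5, 0] → best response A (payoff 5)
  P2 vs A: payoffs [4, 4] → best response X/Y (payoff 4)
  P2 vs B: payoffs [0, 3] → best response Y (payoff 3)
Mutual best responses: (A,X), (A,Y) → Nash equilibria.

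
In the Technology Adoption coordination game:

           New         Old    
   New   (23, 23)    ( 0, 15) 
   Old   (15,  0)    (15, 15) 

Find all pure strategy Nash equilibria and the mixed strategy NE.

Pure NE: (New, New) and (Old, Old); Mixed NE: p = 0.6522, q = 0.6522

Work:
Check pure NE:
(New, New): (23, 23) - no unilateral deviation beneficial
(Old, Old): (15, 15) - no unilateral deviation beneficial
Mixed NE: P1 plays New with p = 0.6522, P2 plays New with q = 0.6522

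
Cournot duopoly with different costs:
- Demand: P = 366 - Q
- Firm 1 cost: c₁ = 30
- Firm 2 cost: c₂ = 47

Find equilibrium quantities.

q₁* = 117.67, q₂* = 100.67

Work:
Reaction: q₁ = (366 - 30 - q₂)/2
Reaction: q₂ = (366 - 47 - q₁)/2
Solve simultaneously:
q₁* = (366 - 2×30 + 47)/3 = 117.67
q₂* = (366 - 2×47 + 30)/3 = 100.67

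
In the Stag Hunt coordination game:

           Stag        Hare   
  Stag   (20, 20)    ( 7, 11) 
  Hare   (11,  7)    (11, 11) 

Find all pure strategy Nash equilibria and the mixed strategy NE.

Pure NE: (Stag, Stag) and (Hare, Hare); Mixed NE: p = 0.3077, q = 0.3077

Work:
Check pure NE:
(Stag, Stag): (20, 20) - no unilateral deviation beneficial
(Hare, Hare): (11, 11) - no unilateral deviation beneficial
Mixed NE: P1 plays Stag with p = 0.3077, P2 plays Stag with q = 0.3077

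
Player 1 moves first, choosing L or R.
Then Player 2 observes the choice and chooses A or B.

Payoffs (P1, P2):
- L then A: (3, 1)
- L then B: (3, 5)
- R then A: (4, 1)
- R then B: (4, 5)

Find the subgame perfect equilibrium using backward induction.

P1 plays R, P2 plays B after L and B after R; Payoff (4, 5)

Work:
Backward induction:
After L: P2 chooses B → P1 gets 3
After R: P2 chooses B → P1 gets 4
P1 chooses R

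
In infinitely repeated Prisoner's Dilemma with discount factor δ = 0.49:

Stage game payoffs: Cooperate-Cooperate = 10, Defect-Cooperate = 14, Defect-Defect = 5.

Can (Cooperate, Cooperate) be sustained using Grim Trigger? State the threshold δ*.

δ* = 0.4444; since δ = 0.49 ≥ 0.4444, cooperation can be sustained

Work:
For Grim Trigger:
Cooperate forever: 10/(1-δ)
Defect then punished: 14 + 5·δ/(1-δ)
Need: 10/(1-δ) ≥ 14 + 5·δ/(1-δ)
Solving: δ ≥ (T-R)/(T-P) = (14-10)/(14-5) = 0.4444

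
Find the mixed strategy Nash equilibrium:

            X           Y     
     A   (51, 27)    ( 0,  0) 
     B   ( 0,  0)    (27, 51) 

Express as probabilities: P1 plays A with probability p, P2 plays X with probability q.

p = 0.6538, q = 0.3462

Work:
Find probabilities that make opponent indifferent:
P2 chooses q to make P1 indifferent between A and B
P1 chooses p to make P2 indifferent between X and Y
Mixed NE: P1 plays (A: 0.6538, B: 0.3462), P2 plays (X: 0.3462, Y: 0.6538)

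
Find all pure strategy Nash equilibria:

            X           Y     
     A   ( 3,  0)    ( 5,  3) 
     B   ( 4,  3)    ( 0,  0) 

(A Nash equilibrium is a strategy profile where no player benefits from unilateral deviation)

Nash equilibrium: (A, Y), (B, X)

Work:
Best responses:
  P1 vs X: payoffs [3, 4] → best response B (payoff 4)
  P1 vs Y: payoffs [5, 0] → best response A (payoff 5)
  P2 vs A: payoffs [0, 3] → best response Y (payoff 3)
  P2 vs B: payoffs [3, 0] → best response X (payoff 3)
Mutual best responses: (A,Y), (B,X) → Nash equilibria.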